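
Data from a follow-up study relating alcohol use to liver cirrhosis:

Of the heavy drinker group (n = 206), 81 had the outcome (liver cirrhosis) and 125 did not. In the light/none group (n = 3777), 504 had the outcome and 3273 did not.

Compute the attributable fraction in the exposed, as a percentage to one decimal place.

From the description: a = 81, b = 125, c = 504, d = 3273.
Risk in exposed = 81/206 = 0.39320; risk in unexposed = 504/3777 = 0.13344.
RR = 0.39320/0.13344 = 2.94669
AR% = (RR − 1)/RR × 100 = (2.94669 − 1)/2.94669 × 100 = 66.0636%

66.1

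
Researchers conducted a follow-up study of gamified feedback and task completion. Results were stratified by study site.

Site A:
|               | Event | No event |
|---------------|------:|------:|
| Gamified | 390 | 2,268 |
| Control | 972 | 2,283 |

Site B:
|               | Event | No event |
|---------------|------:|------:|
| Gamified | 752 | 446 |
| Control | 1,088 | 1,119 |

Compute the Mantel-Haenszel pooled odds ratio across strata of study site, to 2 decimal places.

OR_MH = Σ(aᵢdᵢ/nᵢ) / Σ(bᵢcᵢ/nᵢ), where nᵢ is the stratum total.
Stratum 1 (Site A): n = 5913; a·d/n = 390·2283/5913 = 150.5784; b·c/n = 2268·972/5913 = 372.8219
Stratum 2 (Site B): n = 3405; a·d/n = 752·1119/3405 = 247.1330; b·c/n = 446·1088/3405 = 142.5104
OR_MH = (150.5784 + 247.1330) / (372.8219 + 142.5104) = 397.7114 / 515.3323 = 0.77176

0.77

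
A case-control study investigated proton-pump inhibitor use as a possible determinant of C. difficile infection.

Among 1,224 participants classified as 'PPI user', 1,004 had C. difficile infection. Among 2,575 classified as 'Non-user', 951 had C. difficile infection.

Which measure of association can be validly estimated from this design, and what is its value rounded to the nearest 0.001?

From the description: a = 1004, b = 220, c = 951, d = 1624.
This is a case-control study: participants were sampled on outcome status, so risks in the source population cannot be estimated directly — relative risk is not valid here. The odds ratio is the appropriate measure.
OR = (a·d)/(b·c) = (1004 × 1624) / (220 × 951) = 1630496 / 209220 = 7.79321

7.793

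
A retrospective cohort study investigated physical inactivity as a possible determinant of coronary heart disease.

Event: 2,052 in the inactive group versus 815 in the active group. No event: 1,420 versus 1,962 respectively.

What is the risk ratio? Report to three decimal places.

From the description: a = 2052, b = 1420, c = 815, d = 1962.
Risk in exposed = 2052/3472 = 0.59101; risk in unexposed = 815/2777 = 0.29348.
RR = 0.59101 / 0.29348 = 2.01380
The risk among the exposed is 2.01 times that among the unexposed.

2.014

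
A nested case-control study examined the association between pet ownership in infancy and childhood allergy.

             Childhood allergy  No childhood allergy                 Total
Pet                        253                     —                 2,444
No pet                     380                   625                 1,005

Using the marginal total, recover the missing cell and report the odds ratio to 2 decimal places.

0.19

The missing cell is in the exposed row: 2444 − 253 = 2191.
So a = 253, b = 2191, c = 380, d = 625.
OR = (a·d)/(b·c) = (253 × 625) / (2191 × 380) = 158125 / 832580 = 0.18992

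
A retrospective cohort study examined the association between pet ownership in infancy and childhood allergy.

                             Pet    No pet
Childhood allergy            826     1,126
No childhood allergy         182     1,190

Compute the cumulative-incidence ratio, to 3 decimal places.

Reading the table with exposure as columns: a = 826 (Pet, case), b = 182 (Pet, non-case), c = 1126 (No pet, case), d = 1190.
Risk in exposed = 826/1008 = 0.81944; risk in unexposed = 1126/2316 = 0.48618.
RR = 0.81944 / 0.48618 = 1.68546
The risk among the exposed is 1.69 times that among the unexposed.

1.685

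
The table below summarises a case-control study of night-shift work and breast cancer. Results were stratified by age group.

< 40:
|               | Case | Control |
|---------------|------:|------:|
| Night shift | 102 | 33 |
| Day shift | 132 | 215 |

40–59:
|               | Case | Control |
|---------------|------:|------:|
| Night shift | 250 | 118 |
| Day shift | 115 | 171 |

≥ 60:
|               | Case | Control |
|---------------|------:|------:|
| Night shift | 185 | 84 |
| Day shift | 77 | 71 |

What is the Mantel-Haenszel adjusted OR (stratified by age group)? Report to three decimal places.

OR_MH = Σ(aᵢdᵢ/nᵢ) / Σ(bᵢcᵢ/nᵢ), where nᵢ is the stratum total.
Stratum 1 (< 40): n = 482; a·d/n = 102·215/482 = 45.4979; b·c/n = 33·132/482 = 9.0373
Stratum 2 (40–59): n = 654; a·d/n = 250·171/654 = 65.3670; b·c/n = 118·115/654 = 20.7492
Stratum 3 (≥ 60): n = 417; a·d/n = 185·71/417 = 31.4988; b·c/n = 84·77/417 = 15.5108
OR_MH = (45.4979 + 65.3670 + 31.4988) / (9.0373 + 20.7492 + 15.5108) = 142.3637 / 45.2974 = 3.14287

3.143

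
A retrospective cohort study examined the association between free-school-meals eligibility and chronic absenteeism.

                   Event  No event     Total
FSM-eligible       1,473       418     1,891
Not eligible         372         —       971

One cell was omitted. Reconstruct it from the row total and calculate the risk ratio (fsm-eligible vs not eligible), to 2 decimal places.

2.03

The missing cell is in the unexposed row: 971 − 372 = 599.
So a = 1473, b = 418, c = 372, d = 599.
RR = [a/(a+b)] / [c/(c+d)] = (1473/1891) / (372/971) = 0.77895/0.38311 = 2.03323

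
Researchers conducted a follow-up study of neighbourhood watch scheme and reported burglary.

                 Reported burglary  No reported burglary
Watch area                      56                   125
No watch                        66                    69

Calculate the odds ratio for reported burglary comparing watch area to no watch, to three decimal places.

Cells: a = 56, b = 125, c = 66, d = 69.
OR = (a·d)/(b·c) = (56 × 69) / (125 × 66) = 3864 / 8250 = 0.46836
Exposure is associated with lower odds of reported burglary (OR = 0.47 < 1).

0.468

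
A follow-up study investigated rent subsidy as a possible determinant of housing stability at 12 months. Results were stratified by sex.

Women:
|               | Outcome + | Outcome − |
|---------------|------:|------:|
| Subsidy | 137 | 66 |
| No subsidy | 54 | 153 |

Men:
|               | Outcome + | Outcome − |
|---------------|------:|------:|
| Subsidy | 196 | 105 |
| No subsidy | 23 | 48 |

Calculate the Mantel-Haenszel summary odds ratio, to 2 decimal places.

OR_MH = Σ(aᵢdᵢ/nᵢ) / Σ(bᵢcᵢ/nᵢ), where nᵢ is the stratum total.
Stratum 1 (Women): n = 410; a·d/n = 137·153/410 = 51.1244; b·c/n = 66·54/410 = 8.6927
Stratum 2 (Men): n = 372; a·d/n = 196·48/372 = 25.2903; b·c/n = 105·23/372 = 6.4919
OR_MH = (51.1244 + 25.2903) / (8.6927 + 6.4919) = 76.4147 / 15.1846 = 5.03238

5.03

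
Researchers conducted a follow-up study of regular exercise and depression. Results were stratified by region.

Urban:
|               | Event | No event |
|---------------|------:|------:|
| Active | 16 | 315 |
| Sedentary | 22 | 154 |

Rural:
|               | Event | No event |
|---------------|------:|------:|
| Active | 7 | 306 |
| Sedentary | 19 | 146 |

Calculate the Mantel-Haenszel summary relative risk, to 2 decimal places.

RR_MH = Σ(aᵢ·n₀ᵢ/nᵢ) / Σ(cᵢ·n₁ᵢ/nᵢ), with n₁ᵢ = aᵢ+bᵢ (exposed), n₀ᵢ = cᵢ+dᵢ (unexposed), nᵢ = n₁ᵢ+n₀ᵢ.
Stratum 1 (Urban): n₁ = 331, n₀ = 176, n = 507; a·n₀/n = 16·176/507 = 5.5542; c·n₁/n = 22·331/507 = 14.3629
Stratum 2 (Rural): n₁ = 313, n₀ = 165, n = 478; a·n₀/n = 7·165/478 = 2.4163; c·n₁/n = 19·313/478 = 12.4414
RR_MH = (5.5542 + 2.4163) / (14.3629 + 12.4414) = 7.9706 / 26.8043 = 0.29736

0.30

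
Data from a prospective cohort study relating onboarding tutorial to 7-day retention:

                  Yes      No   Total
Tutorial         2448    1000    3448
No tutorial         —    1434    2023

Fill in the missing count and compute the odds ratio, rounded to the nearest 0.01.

5.96

The missing cell is in the unexposed row: 2023 − 1434 = 589.
So a = 2448, b = 1000, c = 589, d = 1434.
OR = (a·d)/(b·c) = (2448 × 1434) / (1000 × 589) = 3510432 / 589000 = 5.95999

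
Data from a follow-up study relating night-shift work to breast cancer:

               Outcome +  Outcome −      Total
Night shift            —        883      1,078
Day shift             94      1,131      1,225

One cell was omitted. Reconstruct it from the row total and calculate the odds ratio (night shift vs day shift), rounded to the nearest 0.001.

2.657

The missing cell is in the exposed row: 1078 − 883 = 195.
So a = 195, b = 883, c = 94, d = 1131.
OR = (a·d)/(b·c) = (195 × 1131) / (883 × 94) = 220545 / 83002 = 2.65710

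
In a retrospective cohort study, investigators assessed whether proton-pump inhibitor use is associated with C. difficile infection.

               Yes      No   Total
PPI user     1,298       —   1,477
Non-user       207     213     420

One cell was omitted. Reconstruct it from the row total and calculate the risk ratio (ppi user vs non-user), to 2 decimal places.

1.78

The missing cell is in the exposed row: 1477 − 1298 = 179.
So a = 1298, b = 179, c = 207, d = 213.
RR = [a/(a+b)] / [c/(c+d)] = (1298/1477) / (207/420) = 0.87881/0.49286 = 1.78309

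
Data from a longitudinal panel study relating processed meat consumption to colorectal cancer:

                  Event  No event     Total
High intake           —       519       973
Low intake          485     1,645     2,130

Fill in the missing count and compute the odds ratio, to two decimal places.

2.97

The missing cell is in the exposed row: 973 − 519 = 454.
So a = 454, b = 519, c = 485, d = 1645.
OR = (a·d)/(b·c) = (454 × 1645) / (519 × 485) = 746830 / 251715 = 2.96697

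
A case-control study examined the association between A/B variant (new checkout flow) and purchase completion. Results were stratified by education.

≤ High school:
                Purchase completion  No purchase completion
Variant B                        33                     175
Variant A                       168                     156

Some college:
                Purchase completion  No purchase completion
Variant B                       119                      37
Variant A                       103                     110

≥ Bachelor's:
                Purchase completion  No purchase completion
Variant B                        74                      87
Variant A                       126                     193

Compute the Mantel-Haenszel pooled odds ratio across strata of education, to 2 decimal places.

OR_MH = Σ(aᵢdᵢ/nᵢ) / Σ(bᵢcᵢ/nᵢ), where nᵢ is the stratum total.
Stratum 1 (≤ High school): n = 532; a·d/n = 33·156/532 = 9.6767; b·c/n = 175·168/532 = 55.2632
Stratum 2 (Some college): n = 369; a·d/n = 119·110/369 = 35.4743; b·c/n = 37·103/369 = 10.3279
Stratum 3 (≥ Bachelor's): n = 480; a·d/n = 74·193/480 = 29.7542; b·c/n = 87·126/480 = 22.8375
OR_MH = (9.6767 + 35.4743 + 29.7542) / (55.2632 + 10.3279 + 22.8375) = 74.9051 / 88.4286 = 0.84707

0.85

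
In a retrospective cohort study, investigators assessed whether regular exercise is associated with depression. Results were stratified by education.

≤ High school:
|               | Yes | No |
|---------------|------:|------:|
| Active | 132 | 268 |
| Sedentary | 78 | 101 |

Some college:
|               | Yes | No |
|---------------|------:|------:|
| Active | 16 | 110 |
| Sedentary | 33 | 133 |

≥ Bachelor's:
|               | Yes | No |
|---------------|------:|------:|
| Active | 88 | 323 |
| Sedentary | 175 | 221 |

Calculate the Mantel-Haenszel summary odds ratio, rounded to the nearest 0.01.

OR_MH = Σ(aᵢdᵢ/nᵢ) / Σ(bᵢcᵢ/nᵢ), where nᵢ is the stratum total.
Stratum 1 (≤ High school): n = 579; a·d/n = 132·101/579 = 23.0259; b·c/n = 268·78/579 = 36.1036
Stratum 2 (Some college): n = 292; a·d/n = 16·133/292 = 7.2877; b·c/n = 110·33/292 = 12.4315
Stratum 3 (≥ Bachelor's): n = 807; a·d/n = 88·221/807 = 24.0991; b·c/n = 323·175/807 = 70.0434
OR_MH = (23.0259 + 7.2877 + 24.0991) / (36.1036 + 12.4315 + 70.0434) = 54.4127 / 118.5785 = 0.45887

0.46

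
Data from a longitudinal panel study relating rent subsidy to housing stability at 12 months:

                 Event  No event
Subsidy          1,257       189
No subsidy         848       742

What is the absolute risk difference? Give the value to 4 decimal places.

Cells: a = 1257, b = 189, c = 848, d = 742.
Risk in exposed = 1257/1446 = 0.869295; risk in unexposed = 848/1590 = 0.533333.
Risk difference = 0.869295 − 0.533333 = 0.335961

0.3360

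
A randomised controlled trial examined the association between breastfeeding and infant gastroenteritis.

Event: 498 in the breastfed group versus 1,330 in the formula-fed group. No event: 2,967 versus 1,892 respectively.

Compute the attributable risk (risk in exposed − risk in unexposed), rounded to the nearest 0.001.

From the description: a = 498, b = 2967, c = 1330, d = 1892.
Risk in exposed = 498/3465 = 0.143723; risk in unexposed = 1330/3222 = 0.412787.
Risk difference = 0.143723 − 0.412787 = -0.269064

-0.269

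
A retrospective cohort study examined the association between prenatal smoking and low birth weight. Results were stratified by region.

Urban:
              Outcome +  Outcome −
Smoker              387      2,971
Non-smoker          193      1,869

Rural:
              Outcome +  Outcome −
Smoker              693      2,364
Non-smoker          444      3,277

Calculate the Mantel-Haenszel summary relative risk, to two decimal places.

1.65

RR_MH = Σ(aᵢ·n₀ᵢ/nᵢ) / Σ(cᵢ·n₁ᵢ/nᵢ), with n₁ᵢ = aᵢ+bᵢ (exposed), n₀ᵢ = cᵢ+dᵢ (unexposed), nᵢ = n₁ᵢ+n₀ᵢ.
Stratum 1 (Urban): n₁ = 3358, n₀ = 2062, n = 5420; a·n₀/n = 387·2062/5420 = 147.2314; c·n₁/n = 193·3358/5420 = 119.5745
Stratum 2 (Rural): n₁ = 3057, n₀ = 3721, n = 6778; a·n₀/n = 693·3721/6778 = 380.4445; c·n₁/n = 444·3057/6778 = 200.2520
RR_MH = (147.2314 + 380.4445) / (119.5745 + 200.2520) = 527.6759 / 319.8265 = 1.64988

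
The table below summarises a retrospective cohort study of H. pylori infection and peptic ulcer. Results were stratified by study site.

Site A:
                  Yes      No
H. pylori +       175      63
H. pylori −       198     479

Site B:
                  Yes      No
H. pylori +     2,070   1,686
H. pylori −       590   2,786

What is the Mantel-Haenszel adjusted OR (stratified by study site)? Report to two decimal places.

OR_MH = Σ(aᵢdᵢ/nᵢ) / Σ(bᵢcᵢ/nᵢ), where nᵢ is the stratum total.
Stratum 1 (Site A): n = 915; a·d/n = 175·479/915 = 91.6120; b·c/n = 63·198/915 = 13.6328
Stratum 2 (Site B): n = 7132; a·d/n = 2070·2786/7132 = 808.6119; b·c/n = 1686·590/7132 = 139.4756
OR_MH = (91.6120 + 808.6119) / (13.6328 + 139.4756) = 900.2239 / 153.1084 = 5.87965

5.88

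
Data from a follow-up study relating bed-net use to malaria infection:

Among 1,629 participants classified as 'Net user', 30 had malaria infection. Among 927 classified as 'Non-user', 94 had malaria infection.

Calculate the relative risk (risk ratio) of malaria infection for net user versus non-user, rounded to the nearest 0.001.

0.182

From the description: a = 30, b = 1599, c = 94, d = 833.
Risk in exposed = 30/1629 = 0.01842; risk in unexposed = 94/927 = 0.10140.
RR = 0.01842 / 0.10140 = 0.18162
The risk is 82% lower among the exposed than among the unexposed.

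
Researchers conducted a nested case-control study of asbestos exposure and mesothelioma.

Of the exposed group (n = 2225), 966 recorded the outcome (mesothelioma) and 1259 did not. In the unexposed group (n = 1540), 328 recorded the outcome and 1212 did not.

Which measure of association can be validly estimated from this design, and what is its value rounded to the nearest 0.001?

2.835

From the description: a = 966, b = 1259, c = 328, d = 1212.
This is a nested case-control study: participants were sampled on outcome status, so risks in the source population cannot be estimated directly — relative risk is not valid here. The odds ratio is the appropriate measure.
OR = (a·d)/(b·c) = (966 × 1212) / (1259 × 328) = 1170792 / 412952 = 2.83518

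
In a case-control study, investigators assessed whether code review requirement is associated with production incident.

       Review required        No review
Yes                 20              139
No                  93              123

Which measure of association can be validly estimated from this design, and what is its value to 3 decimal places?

Reading the table with exposure as columns: a = 20 (Review required, case), b = 93 (Review required, non-case), c = 139 (No review, case), d = 123.
This is a case-control study: participants were sampled on outcome status, so risks in the source population cannot be estimated directly — relative risk is not valid here. The odds ratio is the appropriate measure.
OR = (a·d)/(b·c) = (20 × 123) / (93 × 139) = 2460 / 12927 = 0.19030

0.190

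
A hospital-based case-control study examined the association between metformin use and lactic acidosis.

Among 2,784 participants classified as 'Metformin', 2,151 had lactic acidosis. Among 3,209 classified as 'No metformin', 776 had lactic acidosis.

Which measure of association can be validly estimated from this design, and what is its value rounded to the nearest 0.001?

10.654

From the description: a = 2151, b = 633, c = 776, d = 2433.
This is a hospital-based case-control study: participants were sampled on outcome status, so risks in the source population cannot be estimated directly — relative risk is not valid here. The odds ratio is the appropriate measure.
OR = (a·d)/(b·c) = (2151 × 2433) / (633 × 776) = 5233383 / 491208 = 10.65411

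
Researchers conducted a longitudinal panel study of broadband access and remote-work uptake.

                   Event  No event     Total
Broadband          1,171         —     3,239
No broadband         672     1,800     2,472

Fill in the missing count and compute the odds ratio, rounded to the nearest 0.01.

The missing cell is in the exposed row: 3239 − 1171 = 2068.
So a = 1171, b = 2068, c = 672, d = 1800.
OR = (a·d)/(b·c) = (1171 × 1800) / (2068 × 672) = 2107800 / 1389696 = 1.51673

1.52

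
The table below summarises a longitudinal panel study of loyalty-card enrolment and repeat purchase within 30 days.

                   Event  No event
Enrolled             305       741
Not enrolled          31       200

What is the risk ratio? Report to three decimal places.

2.173

Cells: a = 305, b = 741, c = 31, d = 200.
Risk in exposed = 305/1046 = 0.29159; risk in unexposed = 31/231 = 0.13420.
RR = 0.29159 / 0.13420 = 2.17279
The risk among the exposed is 2.17 times that among the unexposed.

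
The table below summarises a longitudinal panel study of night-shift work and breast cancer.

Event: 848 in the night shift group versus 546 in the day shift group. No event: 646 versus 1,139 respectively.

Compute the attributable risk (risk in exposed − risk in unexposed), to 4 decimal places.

From the description: a = 848, b = 646, c = 546, d = 1139.
Risk in exposed = 848/1494 = 0.567604; risk in unexposed = 546/1685 = 0.324036.
Risk difference = 0.567604 − 0.324036 = 0.243568

0.2436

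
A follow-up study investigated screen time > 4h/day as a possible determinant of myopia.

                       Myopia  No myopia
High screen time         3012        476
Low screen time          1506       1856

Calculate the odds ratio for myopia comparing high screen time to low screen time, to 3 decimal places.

Cells: a = 3012, b = 476, c = 1506, d = 1856.
OR = (a·d)/(b·c) = (3012 × 1856) / (476 × 1506) = 5590272 / 716856 = 7.79832
The odds of myopia are about 7.80 times as high in the high screen time group.

7.798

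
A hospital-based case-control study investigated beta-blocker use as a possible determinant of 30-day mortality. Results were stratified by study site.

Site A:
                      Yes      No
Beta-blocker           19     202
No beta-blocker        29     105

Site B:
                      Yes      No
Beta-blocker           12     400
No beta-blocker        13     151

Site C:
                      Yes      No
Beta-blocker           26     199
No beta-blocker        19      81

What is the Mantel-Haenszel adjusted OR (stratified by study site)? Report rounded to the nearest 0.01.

OR_MH = Σ(aᵢdᵢ/nᵢ) / Σ(bᵢcᵢ/nᵢ), where nᵢ is the stratum total.
Stratum 1 (Site A): n = 355; a·d/n = 19·105/355 = 5.6197; b·c/n = 202·29/355 = 16.5014
Stratum 2 (Site B): n = 576; a·d/n = 12·151/576 = 3.1458; b·c/n = 400·13/576 = 9.0278
Stratum 3 (Site C): n = 325; a·d/n = 26·81/325 = 6.4800; b·c/n = 199·19/325 = 11.6338
OR_MH = (5.6197 + 3.1458 + 6.4800) / (16.5014 + 9.0278 + 11.6338) = 15.2456 / 37.1630 = 0.41023

0.41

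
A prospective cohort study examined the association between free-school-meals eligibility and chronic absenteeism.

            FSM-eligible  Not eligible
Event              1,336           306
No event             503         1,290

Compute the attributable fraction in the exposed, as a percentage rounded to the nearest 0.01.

73.61

Reading the table with exposure as columns: a = 1336 (FSM-eligible, case), b = 503 (FSM-eligible, non-case), c = 306 (Not eligible, case), d = 1290.
Risk in exposed = 1336/1839 = 0.72648; risk in unexposed = 306/1596 = 0.19173.
RR = 0.72648/0.19173 = 3.78910
AR% = (RR − 1)/RR × 100 = (3.78910 − 1)/3.78910 × 100 = 73.6085%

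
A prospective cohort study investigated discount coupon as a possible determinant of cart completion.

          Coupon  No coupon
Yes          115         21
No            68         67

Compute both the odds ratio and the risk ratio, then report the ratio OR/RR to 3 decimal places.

2.049

Reading the table with exposure as columns: a = 115 (Coupon, case), b = 68 (Coupon, non-case), c = 21 (No coupon, case), d = 67.
OR = (115·67)/(68·21) = 7705/1428 = 5.39566
Risk in exposed = 115/183 = 0.62842; risk in unexposed = 21/88 = 0.23864; RR = 2.63336
OR/RR = 5.39566 / 2.63336 = 2.04896
The outcome is not rare, so the OR lies further from 1 than the RR.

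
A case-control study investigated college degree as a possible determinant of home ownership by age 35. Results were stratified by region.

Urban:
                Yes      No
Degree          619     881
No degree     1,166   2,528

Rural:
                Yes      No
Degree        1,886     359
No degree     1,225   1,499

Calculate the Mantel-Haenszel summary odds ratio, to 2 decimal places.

3.04

OR_MH = Σ(aᵢdᵢ/nᵢ) / Σ(bᵢcᵢ/nᵢ), where nᵢ is the stratum total.
Stratum 1 (Urban): n = 5194; a·d/n = 619·2528/5194 = 301.2769; b·c/n = 881·1166/5194 = 197.7755
Stratum 2 (Rural): n = 4969; a·d/n = 1886·1499/4969 = 568.9503; b·c/n = 359·1225/4969 = 88.5037
OR_MH = (301.2769 + 568.9503) / (197.7755 + 88.5037) = 870.2271 / 286.2792 = 3.03978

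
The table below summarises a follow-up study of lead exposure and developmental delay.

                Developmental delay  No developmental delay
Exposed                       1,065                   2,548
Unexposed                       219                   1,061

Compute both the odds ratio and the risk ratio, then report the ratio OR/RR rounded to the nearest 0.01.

1.18

Cells: a = 1065, b = 2548, c = 219, d = 1061.
OR = (1065·1061)/(2548·219) = 1129965/558012 = 2.02498
Risk in exposed = 1065/3613 = 0.29477; risk in unexposed = 219/1280 = 0.17109; RR = 1.72285
OR/RR = 2.02498 / 1.72285 = 1.17537
The outcome is not rare, so the OR lies further from 1 than the RR.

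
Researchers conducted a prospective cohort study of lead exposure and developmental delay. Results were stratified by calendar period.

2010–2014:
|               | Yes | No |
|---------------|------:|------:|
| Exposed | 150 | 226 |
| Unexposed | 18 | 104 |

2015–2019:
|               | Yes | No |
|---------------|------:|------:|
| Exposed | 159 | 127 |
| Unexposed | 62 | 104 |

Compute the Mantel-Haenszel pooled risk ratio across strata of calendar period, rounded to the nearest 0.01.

RR_MH = Σ(aᵢ·n₀ᵢ/nᵢ) / Σ(cᵢ·n₁ᵢ/nᵢ), with n₁ᵢ = aᵢ+bᵢ (exposed), n₀ᵢ = cᵢ+dᵢ (unexposed), nᵢ = n₁ᵢ+n₀ᵢ.
Stratum 1 (2010–2014): n₁ = 376, n₀ = 122, n = 498; a·n₀/n = 150·122/498 = 36.7470; c·n₁/n = 18·376/498 = 13.5904
Stratum 2 (2015–2019): n₁ = 286, n₀ = 166, n = 452; a·n₀/n = 159·166/452 = 58.3938; c·n₁/n = 62·286/452 = 39.2301
RR_MH = (36.7470 + 58.3938) / (13.5904 + 39.2301) = 95.1408 / 52.8204 = 1.80121

1.80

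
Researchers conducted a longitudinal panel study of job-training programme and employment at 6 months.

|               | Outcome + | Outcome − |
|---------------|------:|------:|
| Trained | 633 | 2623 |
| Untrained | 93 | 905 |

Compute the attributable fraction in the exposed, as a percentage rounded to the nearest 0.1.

Cells: a = 633, b = 2623, c = 93, d = 905.
Risk in exposed = 633/3256 = 0.19441; risk in unexposed = 93/998 = 0.09319.
RR = 0.19441/0.09319 = 2.08625
AR% = (RR − 1)/RR × 100 = (2.08625 − 1)/2.08625 × 100 = 52.0672%

52.1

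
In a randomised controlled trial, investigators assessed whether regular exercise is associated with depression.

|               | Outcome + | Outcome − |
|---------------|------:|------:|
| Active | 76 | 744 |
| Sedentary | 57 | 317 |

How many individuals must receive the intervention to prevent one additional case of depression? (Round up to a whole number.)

Risk in treated group = 76/820 = 0.09268; risk in control = 57/374 = 0.15241.
Absolute risk reduction = 0.15241 − 0.09268 = 0.05972
NNT = 1 / ARR = 1 / 0.05972 = 16.744 → round up → 17

17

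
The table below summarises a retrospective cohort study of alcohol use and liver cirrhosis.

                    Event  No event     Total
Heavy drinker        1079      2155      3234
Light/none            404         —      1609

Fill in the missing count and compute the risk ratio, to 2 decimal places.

The missing cell is in the unexposed row: 1609 − 404 = 1205.
So a = 1079, b = 2155, c = 404, d = 1205.
RR = [a/(a+b)] / [c/(c+d)] = (1079/3234) / (404/1609) = 0.33364/0.25109 = 1.32879

1.33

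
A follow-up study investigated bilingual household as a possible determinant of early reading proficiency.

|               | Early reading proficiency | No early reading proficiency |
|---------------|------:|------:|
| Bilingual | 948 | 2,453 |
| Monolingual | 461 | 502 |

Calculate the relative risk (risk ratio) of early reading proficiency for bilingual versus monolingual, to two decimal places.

Cells: a = 948, b = 2453, c = 461, d = 502.
Risk in exposed = 948/3401 = 0.27874; risk in unexposed = 461/963 = 0.47871.
RR = 0.27874 / 0.47871 = 0.58227
The risk is 42% lower among the exposed than among the unexposed.

0.58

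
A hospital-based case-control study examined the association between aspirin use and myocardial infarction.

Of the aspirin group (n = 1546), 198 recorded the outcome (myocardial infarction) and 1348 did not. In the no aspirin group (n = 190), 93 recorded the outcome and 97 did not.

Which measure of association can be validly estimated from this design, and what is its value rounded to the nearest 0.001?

From the description: a = 198, b = 1348, c = 93, d = 97.
This is a hospital-based case-control study: participants were sampled on outcome status, so risks in the source population cannot be estimated directly — relative risk is not valid here. The odds ratio is the appropriate measure.
OR = (a·d)/(b·c) = (198 × 97) / (1348 × 93) = 19206 / 125364 = 0.15320

0.153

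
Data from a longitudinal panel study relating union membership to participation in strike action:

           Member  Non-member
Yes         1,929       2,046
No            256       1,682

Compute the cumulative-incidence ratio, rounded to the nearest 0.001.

Reading the table with exposure as columns: a = 1929 (Member, case), b = 256 (Member, non-case), c = 2046 (Non-member, case), d = 1682.
Risk in exposed = 1929/2185 = 0.88284; risk in unexposed = 2046/3728 = 0.54882.
RR = 0.88284 / 0.54882 = 1.60861
The risk among the exposed is 1.61 times that among the unexposed.

1.609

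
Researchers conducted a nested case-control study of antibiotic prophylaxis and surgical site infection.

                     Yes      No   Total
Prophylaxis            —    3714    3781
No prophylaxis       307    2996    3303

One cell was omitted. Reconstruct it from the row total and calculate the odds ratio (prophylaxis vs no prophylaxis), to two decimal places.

The missing cell is in the exposed row: 3781 − 3714 = 67.
So a = 67, b = 3714, c = 307, d = 2996.
OR = (a·d)/(b·c) = (67 × 2996) / (3714 × 307) = 200732 / 1140198 = 0.17605

0.18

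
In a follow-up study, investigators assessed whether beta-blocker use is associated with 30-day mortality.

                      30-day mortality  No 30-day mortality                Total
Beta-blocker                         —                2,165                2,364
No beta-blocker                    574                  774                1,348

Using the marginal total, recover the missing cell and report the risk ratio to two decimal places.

The missing cell is in the exposed row: 2364 − 2165 = 199.
So a = 199, b = 2165, c = 574, d = 774.
RR = [a/(a+b)] / [c/(c+d)] = (199/2364) / (574/1348) = 0.08418/0.42582 = 0.19769

0.20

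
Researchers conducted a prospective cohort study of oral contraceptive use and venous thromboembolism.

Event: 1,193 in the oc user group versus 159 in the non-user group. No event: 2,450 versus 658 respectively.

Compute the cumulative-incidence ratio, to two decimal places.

From the description: a = 1193, b = 2450, c = 159, d = 658.
Risk in exposed = 1193/3643 = 0.32748; risk in unexposed = 159/817 = 0.19461.
RR = 0.32748 / 0.19461 = 1.68270
The risk among the exposed is 1.68 times that among the unexposed.

1.68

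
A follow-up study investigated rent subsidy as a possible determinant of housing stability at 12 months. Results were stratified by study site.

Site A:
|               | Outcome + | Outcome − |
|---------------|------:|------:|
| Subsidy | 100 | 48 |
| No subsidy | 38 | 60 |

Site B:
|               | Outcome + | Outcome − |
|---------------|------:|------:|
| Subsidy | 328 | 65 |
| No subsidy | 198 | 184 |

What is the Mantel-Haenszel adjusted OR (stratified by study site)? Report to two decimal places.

4.26

OR_MH = Σ(aᵢdᵢ/nᵢ) / Σ(bᵢcᵢ/nᵢ), where nᵢ is the stratum total.
Stratum 1 (Site A): n = 246; a·d/n = 100·60/246 = 24.3902; b·c/n = 48·38/246 = 7.4146
Stratum 2 (Site B): n = 775; a·d/n = 328·184/775 = 77.8735; b·c/n = 65·198/775 = 16.6065
OR_MH = (24.3902 + 77.8735) / (7.4146 + 16.6065) = 102.2638 / 24.0211 = 4.25725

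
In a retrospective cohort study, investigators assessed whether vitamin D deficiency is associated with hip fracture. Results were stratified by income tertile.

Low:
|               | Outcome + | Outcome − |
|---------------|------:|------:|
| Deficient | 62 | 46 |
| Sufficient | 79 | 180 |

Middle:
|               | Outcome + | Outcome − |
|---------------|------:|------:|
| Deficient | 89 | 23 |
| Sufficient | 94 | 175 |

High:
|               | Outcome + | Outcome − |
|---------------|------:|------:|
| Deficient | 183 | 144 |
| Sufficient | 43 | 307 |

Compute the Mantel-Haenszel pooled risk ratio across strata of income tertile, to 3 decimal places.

2.808

RR_MH = Σ(aᵢ·n₀ᵢ/nᵢ) / Σ(cᵢ·n₁ᵢ/nᵢ), with n₁ᵢ = aᵢ+bᵢ (exposed), n₀ᵢ = cᵢ+dᵢ (unexposed), nᵢ = n₁ᵢ+n₀ᵢ.
Stratum 1 (Low): n₁ = 108, n₀ = 259, n = 367; a·n₀/n = 62·259/367 = 43.7548; c·n₁/n = 79·108/367 = 23.2480
Stratum 2 (Middle): n₁ = 112, n₀ = 269, n = 381; a·n₀/n = 89·269/381 = 62.8373; c·n₁/n = 94·112/381 = 27.6325
Stratum 3 (High): n₁ = 327, n₀ = 350, n = 677; a·n₀/n = 183·350/677 = 94.6086; c·n₁/n = 43·327/677 = 20.7696
RR_MH = (43.7548 + 62.8373 + 94.6086) / (23.2480 + 27.6325 + 20.7696) = 201.2006 / 71.6501 = 2.80810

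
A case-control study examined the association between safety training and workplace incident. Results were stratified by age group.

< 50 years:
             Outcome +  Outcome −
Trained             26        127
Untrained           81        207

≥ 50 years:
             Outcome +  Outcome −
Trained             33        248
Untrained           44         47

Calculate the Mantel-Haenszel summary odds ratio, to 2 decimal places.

OR_MH = Σ(aᵢdᵢ/nᵢ) / Σ(bᵢcᵢ/nᵢ), where nᵢ is the stratum total.
Stratum 1 (< 50 years): n = 441; a·d/n = 26·207/441 = 12.2041; b·c/n = 127·81/441 = 23.3265
Stratum 2 (≥ 50 years): n = 372; a·d/n = 33·47/372 = 4.1694; b·c/n = 248·44/372 = 29.3333
OR_MH = (12.2041 + 4.1694) / (23.3265 + 29.3333) = 16.3734 / 52.6599 = 0.31093

0.31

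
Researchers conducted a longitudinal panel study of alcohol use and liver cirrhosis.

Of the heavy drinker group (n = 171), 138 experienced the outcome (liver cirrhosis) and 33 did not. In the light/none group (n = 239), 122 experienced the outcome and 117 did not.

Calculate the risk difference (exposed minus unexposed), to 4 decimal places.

From the description: a = 138, b = 33, c = 122, d = 117.
Risk in exposed = 138/171 = 0.807018; risk in unexposed = 122/239 = 0.510460.
Risk difference = 0.807018 − 0.510460 = 0.296557

0.2966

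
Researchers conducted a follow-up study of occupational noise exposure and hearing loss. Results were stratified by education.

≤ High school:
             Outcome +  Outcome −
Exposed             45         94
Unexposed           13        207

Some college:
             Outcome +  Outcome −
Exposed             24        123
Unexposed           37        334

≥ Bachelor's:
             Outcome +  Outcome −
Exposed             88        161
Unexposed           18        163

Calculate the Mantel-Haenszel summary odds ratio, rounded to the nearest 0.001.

3.951

OR_MH = Σ(aᵢdᵢ/nᵢ) / Σ(bᵢcᵢ/nᵢ), where nᵢ is the stratum total.
Stratum 1 (≤ High school): n = 359; a·d/n = 45·207/359 = 25.9471; b·c/n = 94·13/359 = 3.4039
Stratum 2 (Some college): n = 518; a·d/n = 24·334/518 = 15.4749; b·c/n = 123·37/518 = 8.7857
Stratum 3 (≥ Bachelor's): n = 430; a·d/n = 88·163/430 = 33.3581; b·c/n = 161·18/430 = 6.7395
OR_MH = (25.9471 + 15.4749 + 33.3581) / (3.4039 + 8.7857 + 6.7395) = 74.7801 / 18.9291 = 3.95053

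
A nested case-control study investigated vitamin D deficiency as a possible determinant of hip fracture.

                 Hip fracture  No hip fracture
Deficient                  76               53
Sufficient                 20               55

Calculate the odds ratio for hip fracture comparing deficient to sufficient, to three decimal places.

3.943

Cells: a = 76, b = 53, c = 20, d = 55.
OR = (a·d)/(b·c) = (76 × 55) / (53 × 20) = 4180 / 1060 = 3.94340
The odds of hip fracture are about 3.94 times as high in the deficient group.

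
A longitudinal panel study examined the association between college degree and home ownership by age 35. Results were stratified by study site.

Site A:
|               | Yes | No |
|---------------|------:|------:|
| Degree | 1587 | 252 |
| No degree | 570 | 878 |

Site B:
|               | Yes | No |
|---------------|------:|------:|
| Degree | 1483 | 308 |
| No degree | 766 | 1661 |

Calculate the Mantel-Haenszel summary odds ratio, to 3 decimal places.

10.116

OR_MH = Σ(aᵢdᵢ/nᵢ) / Σ(bᵢcᵢ/nᵢ), where nᵢ is the stratum total.
Stratum 1 (Site A): n = 3287; a·d/n = 1587·878/3287 = 423.9081; b·c/n = 252·570/3287 = 43.6994
Stratum 2 (Site B): n = 4218; a·d/n = 1483·1661/4218 = 583.9884; b·c/n = 308·766/4218 = 55.9336
OR_MH = (423.9081 + 583.9884) / (43.6994 + 55.9336) = 1007.8965 / 99.6330 = 10.11609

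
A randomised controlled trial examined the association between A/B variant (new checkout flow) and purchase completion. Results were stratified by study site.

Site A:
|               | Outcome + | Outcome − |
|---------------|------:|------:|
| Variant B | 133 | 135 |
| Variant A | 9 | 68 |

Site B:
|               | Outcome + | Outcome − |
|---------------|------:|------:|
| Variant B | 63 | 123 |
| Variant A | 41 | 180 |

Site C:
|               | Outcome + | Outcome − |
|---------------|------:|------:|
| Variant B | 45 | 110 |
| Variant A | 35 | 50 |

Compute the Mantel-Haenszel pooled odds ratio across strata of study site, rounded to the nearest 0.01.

1.99

OR_MH = Σ(aᵢdᵢ/nᵢ) / Σ(bᵢcᵢ/nᵢ), where nᵢ is the stratum total.
Stratum 1 (Site A): n = 345; a·d/n = 133·68/345 = 26.2145; b·c/n = 135·9/345 = 3.5217
Stratum 2 (Site B): n = 407; a·d/n = 63·180/407 = 27.8624; b·c/n = 123·41/407 = 12.3907
Stratum 3 (Site C): n = 240; a·d/n = 45·50/240 = 9.3750; b·c/n = 110·35/240 = 16.0417
OR_MH = (26.2145 + 27.8624 + 9.3750) / (3.5217 + 12.3907 + 16.0417) = 63.4519 / 31.9541 = 1.98572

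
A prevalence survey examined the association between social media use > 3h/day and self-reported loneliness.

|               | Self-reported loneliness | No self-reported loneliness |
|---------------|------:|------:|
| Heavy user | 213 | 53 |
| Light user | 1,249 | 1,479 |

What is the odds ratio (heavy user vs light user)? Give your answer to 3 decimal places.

Cells: a = 213, b = 53, c = 1249, d = 1479.
OR = (a·d)/(b·c) = (213 × 1479) / (53 × 1249) = 315027 / 66197 = 4.75893
The odds of self-reported loneliness are about 4.76 times as high in the heavy user group.

4.759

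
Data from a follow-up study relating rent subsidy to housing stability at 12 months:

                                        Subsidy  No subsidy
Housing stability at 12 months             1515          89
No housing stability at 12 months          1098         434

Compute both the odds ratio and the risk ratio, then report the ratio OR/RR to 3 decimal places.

1.975

Reading the table with exposure as columns: a = 1515 (Subsidy, case), b = 1098 (Subsidy, non-case), c = 89 (No subsidy, case), d = 434.
OR = (1515·434)/(1098·89) = 657510/97722 = 6.72837
Risk in exposed = 1515/2613 = 0.57979; risk in unexposed = 89/523 = 0.17017; RR = 3.40710
OR/RR = 6.72837 / 3.40710 = 1.97481
The outcome is not rare, so the OR lies further from 1 than the RR.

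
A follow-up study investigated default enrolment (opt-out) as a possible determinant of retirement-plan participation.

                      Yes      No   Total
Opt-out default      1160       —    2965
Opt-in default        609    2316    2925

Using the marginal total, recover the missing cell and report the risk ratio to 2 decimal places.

1.88

The missing cell is in the exposed row: 2965 − 1160 = 1805.
So a = 1160, b = 1805, c = 609, d = 2316.
RR = [a/(a+b)] / [c/(c+d)] = (1160/2965) / (609/2925) = 0.39123/0.20821 = 1.87907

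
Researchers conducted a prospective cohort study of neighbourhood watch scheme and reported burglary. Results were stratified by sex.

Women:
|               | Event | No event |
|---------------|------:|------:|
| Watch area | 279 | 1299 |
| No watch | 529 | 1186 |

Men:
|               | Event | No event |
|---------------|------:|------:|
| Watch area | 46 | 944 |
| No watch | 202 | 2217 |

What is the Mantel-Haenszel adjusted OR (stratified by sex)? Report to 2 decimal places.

OR_MH = Σ(aᵢdᵢ/nᵢ) / Σ(bᵢcᵢ/nᵢ), where nᵢ is the stratum total.
Stratum 1 (Women): n = 3293; a·d/n = 279·1186/3293 = 100.4841; b·c/n = 1299·529/3293 = 208.6763
Stratum 2 (Men): n = 3409; a·d/n = 46·2217/3409 = 29.9155; b·c/n = 944·202/3409 = 55.9366
OR_MH = (100.4841 + 29.9155) / (208.6763 + 55.9366) = 130.3996 / 264.6129 = 0.49279

0.49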